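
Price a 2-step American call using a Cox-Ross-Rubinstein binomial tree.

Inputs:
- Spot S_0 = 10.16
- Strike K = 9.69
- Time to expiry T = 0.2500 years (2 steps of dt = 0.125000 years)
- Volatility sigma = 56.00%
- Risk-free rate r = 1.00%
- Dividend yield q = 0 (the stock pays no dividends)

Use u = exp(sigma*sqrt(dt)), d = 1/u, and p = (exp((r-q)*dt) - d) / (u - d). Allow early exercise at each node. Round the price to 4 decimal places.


Answer: Price = V(0,0) = 1.3429

Derivation:
dt = T/N = 0.125000
u = exp(sigma*sqrt(dt)) = 1.218950; d = 1/u = 0.820378
p = (exp((r-q)*dt) - d) / (u - d) = 0.453802
Discount per step: exp(-r*dt) = 0.998751
Stock lattice S(k, i) with i counting down-moves:
  k=0: S(0,0) = 10.1600
  k=1: S(1,0) = 12.3845; S(1,1) = 8.3350
  k=2: S(2,0) = 15.0961; S(2,1) = 10.1600; S(2,2) = 6.8379
Terminal payoffs V(N, i) = max(S_T - K, 0):
  V(2,0) = 5.406127; V(2,1) = 0.470000; V(2,2) = 0.000000
Backward induction: V(k, i) = exp(-r*dt) * [p * V(k+1, i) + (1-p) * V(k+1, i+1)]; then take max(V_cont, immediate exercise) for American.
  V(1,0) = exp(-r*dt) * [p*5.406127 + (1-p)*0.470000] = 2.706638; exercise = 2.694533; V(1,0) = max -> 2.706638
  V(1,1) = exp(-r*dt) * [p*0.470000 + (1-p)*0.000000] = 0.213020; exercise = 0.000000; V(1,1) = max -> 0.213020
  V(0,0) = exp(-r*dt) * [p*2.706638 + (1-p)*0.213020] = 1.342949; exercise = 0.470000; V(0,0) = max -> 1.342949


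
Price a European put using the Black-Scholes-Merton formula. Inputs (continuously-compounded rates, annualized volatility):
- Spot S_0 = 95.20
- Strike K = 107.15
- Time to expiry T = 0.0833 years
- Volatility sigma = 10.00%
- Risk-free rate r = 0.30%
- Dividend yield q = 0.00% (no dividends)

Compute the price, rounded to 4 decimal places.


Answer: Price = 11.9232

Derivation:
d1 = (ln(S/K) + (r - q + 0.5*sigma^2) * T) / (sigma * sqrt(T)) = -4.07402266
d2 = d1 - sigma * sqrt(T) = -4.10288440
exp(-rT) = 0.99975013; exp(-qT) = 1.00000000
P = K * exp(-rT) * N(-d2) - S_0 * exp(-qT) * N(-d1)
N(-d1) = 0.99997690; N(-d2) = 0.99997960
P = 107.1500 * 0.99975013 * 0.99997960 - 95.2000 * 1.00000000 * 0.99997690 = 11.9232


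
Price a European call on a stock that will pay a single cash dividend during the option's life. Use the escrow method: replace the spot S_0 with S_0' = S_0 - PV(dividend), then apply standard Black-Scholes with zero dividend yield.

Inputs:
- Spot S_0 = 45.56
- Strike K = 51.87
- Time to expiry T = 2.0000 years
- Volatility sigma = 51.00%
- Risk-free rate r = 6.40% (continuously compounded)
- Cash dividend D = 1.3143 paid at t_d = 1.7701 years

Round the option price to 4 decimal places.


Answer: Price = 12.0596

Derivation:
PV(D) = D * exp(-r * t_d) = 1.3143 * 0.89289490 = 1.17353176
S_0' = S_0 - PV(D) = 45.5600 - 1.17353176 = 44.38646824
d1 = (ln(S_0'/K) + (r + sigma^2/2)*T) / (sigma*sqrt(T)) = 0.32207198
d2 = d1 - sigma*sqrt(T) = -0.39917694
exp(-rT) = 0.87985338
N(d1) = 0.62630092; N(d2) = 0.34488142
C = S_0' * N(d1) - K * exp(-rT) * N(d2) = 44.38646824 * 0.62630092 - 51.8700 * 0.87985338 * 0.34488142 = 12.0596


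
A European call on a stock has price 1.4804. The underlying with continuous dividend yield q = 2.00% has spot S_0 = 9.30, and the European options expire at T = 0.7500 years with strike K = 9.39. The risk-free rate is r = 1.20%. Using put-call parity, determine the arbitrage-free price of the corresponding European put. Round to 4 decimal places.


Put-call parity: C - P = S_0 * exp(-qT) - K * exp(-rT).
S_0 * exp(-qT) = 9.3000 * 0.98511194 = 9.16154104
K * exp(-rT) = 9.3900 * 0.99104038 = 9.30586916
P = C - S*exp(-qT) + K*exp(-rT)
P = 1.4804 - 9.16154104 + 9.30586916 = 1.6247

Answer: Put price = 1.6247


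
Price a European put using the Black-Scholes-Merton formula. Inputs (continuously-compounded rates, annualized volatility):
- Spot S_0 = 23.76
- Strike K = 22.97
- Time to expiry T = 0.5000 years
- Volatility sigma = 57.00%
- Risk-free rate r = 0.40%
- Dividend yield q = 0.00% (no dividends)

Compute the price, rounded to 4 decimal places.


d1 = (ln(S/K) + (r - q + 0.5*sigma^2) * T) / (sigma * sqrt(T)) = 0.29038389
d2 = d1 - sigma * sqrt(T) = -0.11266698
exp(-rT) = 0.99800200; exp(-qT) = 1.00000000
P = K * exp(-rT) * N(-d2) - S_0 * exp(-qT) * N(-d1)
N(-d1) = 0.38576128; N(-d2) = 0.54485271
P = 22.9700 * 0.99800200 * 0.54485271 - 23.7600 * 1.00000000 * 0.38576128 = 3.3246

Answer: Price = 3.3246


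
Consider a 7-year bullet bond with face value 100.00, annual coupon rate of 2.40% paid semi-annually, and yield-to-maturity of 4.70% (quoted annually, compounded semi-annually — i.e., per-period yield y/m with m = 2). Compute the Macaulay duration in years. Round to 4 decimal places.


Answer: Macaulay duration = 6.4359 years

Derivation:
Coupon per period c = face * coupon_rate / m = 1.200000
Periods per year m = 2; per-period yield y/m = 0.023500
Number of cashflows N = 14
Cashflows (t years, CF_t, discount factor 1/(1+y/m)^(m*t), PV):
  t = 0.5000: CF_t = 1.200000, DF = 0.977040, PV = 1.172447
  t = 1.0000: CF_t = 1.200000, DF = 0.954606, PV = 1.145528
  t = 1.5000: CF_t = 1.200000, DF = 0.932688, PV = 1.119226
  t = 2.0000: CF_t = 1.200000, DF = 0.911273, PV = 1.093528
  t = 2.5000: CF_t = 1.200000, DF = 0.890350, PV = 1.068420
  t = 3.0000: CF_t = 1.200000, DF = 0.869907, PV = 1.043889
  t = 3.5000: CF_t = 1.200000, DF = 0.849934, PV = 1.019920
  t = 4.0000: CF_t = 1.200000, DF = 0.830419, PV = 0.996503
  t = 4.5000: CF_t = 1.200000, DF = 0.811352, PV = 0.973623
  t = 5.0000: CF_t = 1.200000, DF = 0.792723, PV = 0.951268
  t = 5.5000: CF_t = 1.200000, DF = 0.774522, PV = 0.929426
  t = 6.0000: CF_t = 1.200000, DF = 0.756739, PV = 0.908086
  t = 6.5000: CF_t = 1.200000, DF = 0.739363, PV = 0.887236
  t = 7.0000: CF_t = 101.200000, DF = 0.722387, PV = 73.105601
Price P = sum_t PV_t = 86.414701
Macaulay numerator sum_t t * PV_t:
  t * PV_t at t = 0.5000: 0.586224
  t * PV_t at t = 1.0000: 1.145528
  t * PV_t at t = 1.5000: 1.678839
  t * PV_t at t = 2.0000: 2.187056
  t * PV_t at t = 2.5000: 2.671050
  t * PV_t at t = 3.0000: 3.131666
  t * PV_t at t = 3.5000: 3.569722
  t * PV_t at t = 4.0000: 3.986011
  t * PV_t at t = 4.5000: 4.381301
  t * PV_t at t = 5.0000: 4.756339
  t * PV_t at t = 5.5000: 5.111844
  t * PV_t at t = 6.0000: 5.448517
  t * PV_t at t = 6.5000: 5.767035
  t * PV_t at t = 7.0000: 511.739210
Macaulay duration D = (sum_t t * PV_t) / P = 556.160341 / 86.414701 = 6.435946


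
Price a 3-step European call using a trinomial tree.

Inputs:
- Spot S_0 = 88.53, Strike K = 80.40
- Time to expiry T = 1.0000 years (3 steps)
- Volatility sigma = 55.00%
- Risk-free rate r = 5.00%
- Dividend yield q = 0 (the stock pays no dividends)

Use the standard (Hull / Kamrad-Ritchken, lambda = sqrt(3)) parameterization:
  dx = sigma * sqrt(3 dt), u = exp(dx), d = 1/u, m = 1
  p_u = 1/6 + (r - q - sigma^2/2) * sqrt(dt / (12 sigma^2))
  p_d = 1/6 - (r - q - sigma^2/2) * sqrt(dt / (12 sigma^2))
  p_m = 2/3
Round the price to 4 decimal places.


dt = T/N = 0.333333; dx = sigma*sqrt(3*dt) = 0.550000
u = exp(dx) = 1.733253; d = 1/u = 0.576950
p_u = 0.135985, p_m = 0.666667, p_d = 0.197348
Discount per step: exp(-r*dt) = 0.983471
Stock lattice S(k, j) with j the centered position index:
  k=0: S(0,+0) = 88.5300
  k=1: S(1,-1) = 51.0774; S(1,+0) = 88.5300; S(1,+1) = 153.4449
  k=2: S(2,-2) = 29.4691; S(2,-1) = 51.0774; S(2,+0) = 88.5300; S(2,+1) = 153.4449; S(2,+2) = 265.9588
  k=3: S(3,-3) = 17.0022; S(3,-2) = 29.4691; S(3,-1) = 51.0774; S(3,+0) = 88.5300; S(3,+1) = 153.4449; S(3,+2) = 265.9588; S(3,+3) = 460.9739
Terminal payoffs V(N, j) = max(S_T - K, 0):
  V(3,-3) = 0.000000; V(3,-2) = 0.000000; V(3,-1) = 0.000000; V(3,+0) = 8.130000; V(3,+1) = 73.044890; V(3,+2) = 185.558818; V(3,+3) = 380.573924
Backward induction: V(k, j) = exp(-r*dt) * [p_u * V(k+1, j+1) + p_m * V(k+1, j) + p_d * V(k+1, j-1)]
  V(2,-2) = exp(-r*dt) * [p_u*0.000000 + p_m*0.000000 + p_d*0.000000] = 0.000000
  V(2,-1) = exp(-r*dt) * [p_u*8.130000 + p_m*0.000000 + p_d*0.000000] = 1.087284
  V(2,+0) = exp(-r*dt) * [p_u*73.044890 + p_m*8.130000 + p_d*0.000000] = 15.099236
  V(2,+1) = exp(-r*dt) * [p_u*185.558818 + p_m*73.044890 + p_d*8.130000] = 74.285753
  V(2,+2) = exp(-r*dt) * [p_u*380.573924 + p_m*185.558818 + p_d*73.044890] = 186.735132
  V(1,-1) = exp(-r*dt) * [p_u*15.099236 + p_m*1.087284 + p_d*0.000000] = 2.732205
  V(1,+0) = exp(-r*dt) * [p_u*74.285753 + p_m*15.099236 + p_d*1.087284] = 20.045575
  V(1,+1) = exp(-r*dt) * [p_u*186.735132 + p_m*74.285753 + p_d*15.099236] = 76.609275
  V(0,+0) = exp(-r*dt) * [p_u*76.609275 + p_m*20.045575 + p_d*2.732205] = 23.918629

Answer: Price = V(0,0) = 23.9186


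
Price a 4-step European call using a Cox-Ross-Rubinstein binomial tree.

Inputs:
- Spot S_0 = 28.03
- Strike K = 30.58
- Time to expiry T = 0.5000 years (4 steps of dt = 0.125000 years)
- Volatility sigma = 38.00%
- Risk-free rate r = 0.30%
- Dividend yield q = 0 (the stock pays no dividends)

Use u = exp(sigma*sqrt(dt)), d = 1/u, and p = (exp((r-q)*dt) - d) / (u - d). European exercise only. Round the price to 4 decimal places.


Answer: Price = V(0,0) = 2.1578

Derivation:
dt = T/N = 0.125000
u = exp(sigma*sqrt(dt)) = 1.143793; d = 1/u = 0.874284
p = (exp((r-q)*dt) - d) / (u - d) = 0.467855
Discount per step: exp(-r*dt) = 0.999625
Stock lattice S(k, i) with i counting down-moves:
  k=0: S(0,0) = 28.0300
  k=1: S(1,0) = 32.0605; S(1,1) = 24.5062
  k=2: S(2,0) = 36.6706; S(2,1) = 28.0300; S(2,2) = 21.4253
  k=3: S(3,0) = 41.9436; S(3,1) = 32.0605; S(3,2) = 24.5062; S(3,3) = 18.7318
  k=4: S(4,0) = 47.9748; S(4,1) = 36.6706; S(4,2) = 28.0300; S(4,3) = 21.4253; S(4,4) = 16.3769
Terminal payoffs V(N, i) = max(S_T - K, 0):
  V(4,0) = 17.394831; V(4,1) = 6.090622; V(4,2) = 0.000000; V(4,3) = 0.000000; V(4,4) = 0.000000
Backward induction: V(k, i) = exp(-r*dt) * [p * V(k+1, i) + (1-p) * V(k+1, i+1)].
  V(3,0) = exp(-r*dt) * [p*17.394831 + (1-p)*6.090622] = 11.375081
  V(3,1) = exp(-r*dt) * [p*6.090622 + (1-p)*0.000000] = 2.848457
  V(3,2) = exp(-r*dt) * [p*0.000000 + (1-p)*0.000000] = 0.000000
  V(3,3) = exp(-r*dt) * [p*0.000000 + (1-p)*0.000000] = 0.000000
  V(2,0) = exp(-r*dt) * [p*11.375081 + (1-p)*2.848457] = 6.835113
  V(2,1) = exp(-r*dt) * [p*2.848457 + (1-p)*0.000000] = 1.332164
  V(2,2) = exp(-r*dt) * [p*0.000000 + (1-p)*0.000000] = 0.000000
  V(1,0) = exp(-r*dt) * [p*6.835113 + (1-p)*1.332164] = 3.905279
  V(1,1) = exp(-r*dt) * [p*1.332164 + (1-p)*0.000000] = 0.623025
  V(0,0) = exp(-r*dt) * [p*3.905279 + (1-p)*0.623025] = 2.157833


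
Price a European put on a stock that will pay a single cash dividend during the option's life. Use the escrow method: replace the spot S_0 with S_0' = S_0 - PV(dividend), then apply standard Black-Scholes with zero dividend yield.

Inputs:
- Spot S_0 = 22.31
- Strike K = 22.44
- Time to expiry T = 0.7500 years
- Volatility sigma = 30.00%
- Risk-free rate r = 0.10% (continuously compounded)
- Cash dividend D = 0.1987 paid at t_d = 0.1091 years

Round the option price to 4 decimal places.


Answer: Price = 2.4607

Derivation:
PV(D) = D * exp(-r * t_d) = 0.1987 * 0.99989091 = 0.19867832
S_0' = S_0 - PV(D) = 22.3100 - 0.19867832 = 22.11132168
d1 = (ln(S_0'/K) + (r + sigma^2/2)*T) / (sigma*sqrt(T)) = 0.07599735
d2 = d1 - sigma*sqrt(T) = -0.18381027
exp(-rT) = 0.99925028
N(-d1) = 0.46971060; N(-d2) = 0.57291885
P = K * exp(-rT) * N(-d2) - S_0' * N(-d1) = 22.4400 * 0.99925028 * 0.57291885 - 22.11132168 * 0.46971060 = 2.4607


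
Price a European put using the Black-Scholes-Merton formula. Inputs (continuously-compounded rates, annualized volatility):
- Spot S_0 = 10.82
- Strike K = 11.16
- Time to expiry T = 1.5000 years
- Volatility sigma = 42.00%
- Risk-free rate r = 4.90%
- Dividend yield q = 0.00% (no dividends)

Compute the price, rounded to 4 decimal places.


Answer: Price = 1.9322

Derivation:
d1 = (ln(S/K) + (r - q + 0.5*sigma^2) * T) / (sigma * sqrt(T)) = 0.33993536
d2 = d1 - sigma * sqrt(T) = -0.17445749
exp(-rT) = 0.92913615; exp(-qT) = 1.00000000
P = K * exp(-rT) * N(-d2) - S_0 * exp(-qT) * N(-d1)
N(-d1) = 0.36695260; N(-d2) = 0.56924703
P = 11.1600 * 0.92913615 * 0.56924703 - 10.8200 * 1.00000000 * 0.36695260 = 1.9322


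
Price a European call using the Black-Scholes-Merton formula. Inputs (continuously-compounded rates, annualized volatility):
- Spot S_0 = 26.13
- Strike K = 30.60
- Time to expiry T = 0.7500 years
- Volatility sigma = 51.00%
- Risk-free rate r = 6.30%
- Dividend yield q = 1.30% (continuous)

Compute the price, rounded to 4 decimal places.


d1 = (ln(S/K) + (r - q + 0.5*sigma^2) * T) / (sigma * sqrt(T)) = -0.05179948
d2 = d1 - sigma * sqrt(T) = -0.49347244
exp(-rT) = 0.95384891; exp(-qT) = 0.99029738
C = S_0 * exp(-qT) * N(d1) - K * exp(-rT) * N(d2)
N(d1) = 0.47934423; N(d2) = 0.31083941
C = 26.1300 * 0.99029738 * 0.47934423 - 30.6000 * 0.95384891 * 0.31083941 = 3.3310

Answer: Price = 3.3310


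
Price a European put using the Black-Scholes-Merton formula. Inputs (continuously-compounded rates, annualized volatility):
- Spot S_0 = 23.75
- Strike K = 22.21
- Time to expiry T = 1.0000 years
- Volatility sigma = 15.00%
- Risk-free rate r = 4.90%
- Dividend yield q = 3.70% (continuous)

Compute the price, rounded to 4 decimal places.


d1 = (ln(S/K) + (r - q + 0.5*sigma^2) * T) / (sigma * sqrt(T)) = 0.60193262
d2 = d1 - sigma * sqrt(T) = 0.45193262
exp(-rT) = 0.95218113; exp(-qT) = 0.96367614
P = K * exp(-rT) * N(-d2) - S_0 * exp(-qT) * N(-d1)
N(-d1) = 0.27360950; N(-d2) = 0.32565876
P = 22.2100 * 0.95218113 * 0.32565876 - 23.7500 * 0.96367614 * 0.27360950 = 0.6248

Answer: Price = 0.6248


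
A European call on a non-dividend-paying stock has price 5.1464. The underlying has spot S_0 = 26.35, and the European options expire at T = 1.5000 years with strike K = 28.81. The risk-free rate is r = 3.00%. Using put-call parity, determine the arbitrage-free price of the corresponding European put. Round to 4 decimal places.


Answer: Put price = 6.3387

Derivation:
Put-call parity: C - P = S_0 * exp(-qT) - K * exp(-rT).
S_0 * exp(-qT) = 26.3500 * 1.00000000 = 26.35000000
K * exp(-rT) = 28.8100 * 0.95599748 = 27.54228745
P = C - S*exp(-qT) + K*exp(-rT)
P = 5.1464 - 26.35000000 + 27.54228745 = 6.3387


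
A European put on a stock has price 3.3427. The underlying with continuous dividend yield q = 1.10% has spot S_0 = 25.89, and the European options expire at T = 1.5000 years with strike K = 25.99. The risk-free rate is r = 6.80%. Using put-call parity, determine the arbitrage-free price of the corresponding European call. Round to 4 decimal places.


Put-call parity: C - P = S_0 * exp(-qT) - K * exp(-rT).
S_0 * exp(-qT) = 25.8900 * 0.98363538 = 25.46631997
K * exp(-rT) = 25.9900 * 0.90302955 = 23.46973805
C = P + S*exp(-qT) - K*exp(-rT)
C = 3.3427 + 25.46631997 - 23.46973805 = 5.3393

Answer: Call price = 5.3393


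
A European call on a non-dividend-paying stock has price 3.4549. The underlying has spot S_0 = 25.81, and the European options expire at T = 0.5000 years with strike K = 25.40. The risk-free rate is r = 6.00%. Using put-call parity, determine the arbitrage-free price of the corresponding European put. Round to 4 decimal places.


Answer: Put price = 2.2942

Derivation:
Put-call parity: C - P = S_0 * exp(-qT) - K * exp(-rT).
S_0 * exp(-qT) = 25.8100 * 1.00000000 = 25.81000000
K * exp(-rT) = 25.4000 * 0.97044553 = 24.64931655
P = C - S*exp(-qT) + K*exp(-rT)
P = 3.4549 - 25.81000000 + 24.64931655 = 2.2942


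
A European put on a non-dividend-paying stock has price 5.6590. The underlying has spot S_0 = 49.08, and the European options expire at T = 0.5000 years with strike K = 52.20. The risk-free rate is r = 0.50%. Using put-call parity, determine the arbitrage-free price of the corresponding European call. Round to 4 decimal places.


Put-call parity: C - P = S_0 * exp(-qT) - K * exp(-rT).
S_0 * exp(-qT) = 49.0800 * 1.00000000 = 49.08000000
K * exp(-rT) = 52.2000 * 0.99750312 = 52.06966299
C = P + S*exp(-qT) - K*exp(-rT)
C = 5.6590 + 49.08000000 - 52.06966299 = 2.6693

Answer: Call price = 2.6693


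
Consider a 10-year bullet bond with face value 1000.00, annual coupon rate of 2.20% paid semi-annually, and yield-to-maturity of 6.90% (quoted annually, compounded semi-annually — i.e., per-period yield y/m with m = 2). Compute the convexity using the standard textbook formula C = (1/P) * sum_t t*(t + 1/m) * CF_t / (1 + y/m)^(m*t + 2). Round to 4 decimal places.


Coupon per period c = face * coupon_rate / m = 11.000000
Periods per year m = 2; per-period yield y/m = 0.034500
Number of cashflows N = 20
Cashflows (t years, CF_t, discount factor 1/(1+y/m)^(m*t), PV):
  t = 0.5000: CF_t = 11.000000, DF = 0.966651, PV = 10.633156
  t = 1.0000: CF_t = 11.000000, DF = 0.934413, PV = 10.278546
  t = 1.5000: CF_t = 11.000000, DF = 0.903251, PV = 9.935762
  t = 2.0000: CF_t = 11.000000, DF = 0.873128, PV = 9.604410
  t = 2.5000: CF_t = 11.000000, DF = 0.844010, PV = 9.284109
  t = 3.0000: CF_t = 11.000000, DF = 0.815863, PV = 8.974489
  t = 3.5000: CF_t = 11.000000, DF = 0.788654, PV = 8.675194
  t = 4.0000: CF_t = 11.000000, DF = 0.762353, PV = 8.385882
  t = 4.5000: CF_t = 11.000000, DF = 0.736929, PV = 8.106217
  t = 5.0000: CF_t = 11.000000, DF = 0.712353, PV = 7.835879
  t = 5.5000: CF_t = 11.000000, DF = 0.688596, PV = 7.574557
  t = 6.0000: CF_t = 11.000000, DF = 0.665632, PV = 7.321950
  t = 6.5000: CF_t = 11.000000, DF = 0.643433, PV = 7.077767
  t = 7.0000: CF_t = 11.000000, DF = 0.621975, PV = 6.841727
  t = 7.5000: CF_t = 11.000000, DF = 0.601233, PV = 6.613559
  t = 8.0000: CF_t = 11.000000, DF = 0.581182, PV = 6.393001
  t = 8.5000: CF_t = 11.000000, DF = 0.561800, PV = 6.179798
  t = 9.0000: CF_t = 11.000000, DF = 0.543064, PV = 5.973705
  t = 9.5000: CF_t = 11.000000, DF = 0.524953, PV = 5.774485
  t = 10.0000: CF_t = 1011.000000, DF = 0.507446, PV = 513.028221
Price P = sum_t PV_t = 664.492415
Convexity numerator sum_t t*(t + 1/m) * CF_t / (1+y/m)^(m*t + 2):
  t = 0.5000: term = 4.967881
  t = 1.0000: term = 14.406615
  t = 1.5000: term = 27.852326
  t = 2.0000: term = 44.872444
  t = 2.5000: term = 65.063959
  t = 3.0000: term = 88.051757
  t = 3.5000: term = 113.487039
  t = 4.0000: term = 141.045827
  t = 4.5000: term = 170.427533
  t = 5.0000: term = 201.353619
  t = 5.5000: term = 233.566305
  t = 6.0000: term = 266.827362
  t = 6.5000: term = 300.916954
  t = 7.0000: term = 335.632547
  t = 7.5000: term = 370.787872
  t = 8.0000: term = 406.211943
  t = 8.5000: term = 441.748125
  t = 9.0000: term = 477.253256
  t = 9.5000: term = 512.596806
  t = 10.0000: term = 50334.941085
Convexity = (1/P) * sum = 54552.011253 / 664.492415 = 82.095762

Answer: Convexity = 82.0958


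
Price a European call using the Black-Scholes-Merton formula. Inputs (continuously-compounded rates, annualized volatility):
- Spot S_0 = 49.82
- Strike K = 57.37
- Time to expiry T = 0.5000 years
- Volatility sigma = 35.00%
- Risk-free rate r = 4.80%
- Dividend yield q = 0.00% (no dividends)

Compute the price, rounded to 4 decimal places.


d1 = (ln(S/K) + (r - q + 0.5*sigma^2) * T) / (sigma * sqrt(T)) = -0.34943200
d2 = d1 - sigma * sqrt(T) = -0.59691938
exp(-rT) = 0.97628571; exp(-qT) = 1.00000000
C = S_0 * exp(-qT) * N(d1) - K * exp(-rT) * N(d2)
N(d1) = 0.36338251; N(d2) = 0.27528060
C = 49.8200 * 1.00000000 * 0.36338251 - 57.3700 * 0.97628571 * 0.27528060 = 2.6854

Answer: Price = 2.6854


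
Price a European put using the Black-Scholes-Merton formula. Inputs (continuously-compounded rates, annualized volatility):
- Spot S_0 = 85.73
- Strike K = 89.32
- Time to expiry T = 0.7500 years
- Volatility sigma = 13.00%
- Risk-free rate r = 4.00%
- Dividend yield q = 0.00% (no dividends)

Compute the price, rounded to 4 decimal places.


Answer: Price = 4.3634

Derivation:
d1 = (ln(S/K) + (r - q + 0.5*sigma^2) * T) / (sigma * sqrt(T)) = -0.04161456
d2 = d1 - sigma * sqrt(T) = -0.15419786
exp(-rT) = 0.97044553; exp(-qT) = 1.00000000
P = K * exp(-rT) * N(-d2) - S_0 * exp(-qT) * N(-d1)
N(-d1) = 0.51659702; N(-d2) = 0.56127314
P = 89.3200 * 0.97044553 * 0.56127314 - 85.7300 * 1.00000000 * 0.51659702 = 4.3634


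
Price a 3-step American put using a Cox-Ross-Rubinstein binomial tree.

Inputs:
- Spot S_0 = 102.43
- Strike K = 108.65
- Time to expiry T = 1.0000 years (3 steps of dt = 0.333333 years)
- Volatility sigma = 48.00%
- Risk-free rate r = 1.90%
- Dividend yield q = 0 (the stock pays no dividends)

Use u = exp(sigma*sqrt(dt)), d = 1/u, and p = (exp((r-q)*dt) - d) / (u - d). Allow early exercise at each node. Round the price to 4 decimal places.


dt = T/N = 0.333333
u = exp(sigma*sqrt(dt)) = 1.319335; d = 1/u = 0.757957
p = (exp((r-q)*dt) - d) / (u - d) = 0.442476
Discount per step: exp(-r*dt) = 0.993687
Stock lattice S(k, i) with i counting down-moves:
  k=0: S(0,0) = 102.4300
  k=1: S(1,0) = 135.1395; S(1,1) = 77.6376
  k=2: S(2,0) = 178.2944; S(2,1) = 102.4300; S(2,2) = 58.8460
  k=3: S(3,0) = 235.2301; S(3,1) = 135.1395; S(3,2) = 77.6376; S(3,3) = 44.6027
Terminal payoffs V(N, i) = max(K - S_T, 0):
  V(3,0) = 0.000000; V(3,1) = 0.000000; V(3,2) = 31.012426; V(3,3) = 64.047262
Backward induction: V(k, i) = exp(-r*dt) * [p * V(k+1, i) + (1-p) * V(k+1, i+1)]; then take max(V_cont, immediate exercise) for American.
  V(2,0) = exp(-r*dt) * [p*0.000000 + (1-p)*0.000000] = 0.000000; exercise = 0.000000; V(2,0) = max -> 0.000000
  V(2,1) = exp(-r*dt) * [p*0.000000 + (1-p)*31.012426] = 17.181027; exercise = 6.220000; V(2,1) = max -> 17.181027
  V(2,2) = exp(-r*dt) * [p*31.012426 + (1-p)*64.047262] = 49.118086; exercise = 49.804028; V(2,2) = max -> 49.804028
  V(1,0) = exp(-r*dt) * [p*0.000000 + (1-p)*17.181027] = 9.518368; exercise = 0.000000; V(1,0) = max -> 9.518368
  V(1,1) = exp(-r*dt) * [p*17.181027 + (1-p)*49.804028] = 35.145851; exercise = 31.012426; V(1,1) = max -> 35.145851
  V(0,0) = exp(-r*dt) * [p*9.518368 + (1-p)*35.145851] = 23.656019; exercise = 6.220000; V(0,0) = max -> 23.656019

Answer: Price = V(0,0) = 23.6560


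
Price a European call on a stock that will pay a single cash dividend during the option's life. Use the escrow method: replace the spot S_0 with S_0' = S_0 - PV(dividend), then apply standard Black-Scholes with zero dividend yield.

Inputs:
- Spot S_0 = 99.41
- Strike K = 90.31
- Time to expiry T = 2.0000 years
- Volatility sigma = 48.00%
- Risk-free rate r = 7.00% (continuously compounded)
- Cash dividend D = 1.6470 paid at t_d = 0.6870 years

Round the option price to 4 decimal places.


PV(D) = D * exp(-r * t_d) = 1.6470 * 0.95304801 = 1.56967007
S_0' = S_0 - PV(D) = 99.4100 - 1.56967007 = 97.84032993
d1 = (ln(S_0'/K) + (r + sigma^2/2)*T) / (sigma*sqrt(T)) = 0.66363248
d2 = d1 - sigma*sqrt(T) = -0.01519003
exp(-rT) = 0.86935824
N(d1) = 0.74653722; N(d2) = 0.49394029
C = S_0' * N(d1) - K * exp(-rT) * N(d2) = 97.84032993 * 0.74653722 - 90.3100 * 0.86935824 * 0.49394029 = 34.2613

Answer: Price = 34.2613


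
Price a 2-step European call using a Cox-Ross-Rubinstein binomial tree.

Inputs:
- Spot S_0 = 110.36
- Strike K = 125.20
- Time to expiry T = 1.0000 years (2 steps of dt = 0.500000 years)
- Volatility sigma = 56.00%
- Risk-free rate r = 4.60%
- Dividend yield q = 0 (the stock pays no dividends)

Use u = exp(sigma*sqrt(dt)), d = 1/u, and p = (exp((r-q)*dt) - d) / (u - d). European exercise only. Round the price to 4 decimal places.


Answer: Price = V(0,0) = 21.0036

Derivation:
dt = T/N = 0.500000
u = exp(sigma*sqrt(dt)) = 1.485839; d = 1/u = 0.673020
p = (exp((r-q)*dt) - d) / (u - d) = 0.430903
Discount per step: exp(-r*dt) = 0.977262
Stock lattice S(k, i) with i counting down-moves:
  k=0: S(0,0) = 110.3600
  k=1: S(1,0) = 163.9772; S(1,1) = 74.2745
  k=2: S(2,0) = 243.6438; S(2,1) = 110.3600; S(2,2) = 49.9883
Terminal payoffs V(N, i) = max(S_T - K, 0):
  V(2,0) = 118.443805; V(2,1) = 0.000000; V(2,2) = 0.000000
Backward induction: V(k, i) = exp(-r*dt) * [p * V(k+1, i) + (1-p) * V(k+1, i+1)].
  V(1,0) = exp(-r*dt) * [p*118.443805 + (1-p)*0.000000] = 49.877332
  V(1,1) = exp(-r*dt) * [p*0.000000 + (1-p)*0.000000] = 0.000000
  V(0,0) = exp(-r*dt) * [p*49.877332 + (1-p)*0.000000] = 21.003617


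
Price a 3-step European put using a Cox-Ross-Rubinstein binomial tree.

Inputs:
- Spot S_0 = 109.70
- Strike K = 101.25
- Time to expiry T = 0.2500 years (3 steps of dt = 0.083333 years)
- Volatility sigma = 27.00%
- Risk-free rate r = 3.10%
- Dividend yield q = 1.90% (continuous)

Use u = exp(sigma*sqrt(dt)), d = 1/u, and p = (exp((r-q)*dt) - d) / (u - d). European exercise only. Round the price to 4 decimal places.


Answer: Price = V(0,0) = 1.9328

Derivation:
dt = T/N = 0.083333
u = exp(sigma*sqrt(dt)) = 1.081060; d = 1/u = 0.925018
p = (exp((r-q)*dt) - d) / (u - d) = 0.486936
Discount per step: exp(-r*dt) = 0.997420
Stock lattice S(k, i) with i counting down-moves:
  k=0: S(0,0) = 109.7000
  k=1: S(1,0) = 118.5923; S(1,1) = 101.4745
  k=2: S(2,0) = 128.2054; S(2,1) = 109.7000; S(2,2) = 93.8657
  k=3: S(3,0) = 138.5978; S(3,1) = 118.5923; S(3,2) = 101.4745; S(3,3) = 86.8274
Terminal payoffs V(N, i) = max(K - S_T, 0):
  V(3,0) = 0.000000; V(3,1) = 0.000000; V(3,2) = 0.000000; V(3,3) = 14.422577
Backward induction: V(k, i) = exp(-r*dt) * [p * V(k+1, i) + (1-p) * V(k+1, i+1)].
  V(2,0) = exp(-r*dt) * [p*0.000000 + (1-p)*0.000000] = 0.000000
  V(2,1) = exp(-r*dt) * [p*0.000000 + (1-p)*0.000000] = 0.000000
  V(2,2) = exp(-r*dt) * [p*0.000000 + (1-p)*14.422577] = 7.380614
  V(1,0) = exp(-r*dt) * [p*0.000000 + (1-p)*0.000000] = 0.000000
  V(1,1) = exp(-r*dt) * [p*0.000000 + (1-p)*7.380614] = 3.776957
  V(0,0) = exp(-r*dt) * [p*0.000000 + (1-p)*3.776957] = 1.932821


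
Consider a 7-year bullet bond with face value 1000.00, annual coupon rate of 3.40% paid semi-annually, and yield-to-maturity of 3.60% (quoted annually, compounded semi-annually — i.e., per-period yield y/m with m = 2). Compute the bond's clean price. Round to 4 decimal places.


Answer: Price = 987.7216

Derivation:
Coupon per period c = face * coupon_rate / m = 17.000000
Periods per year m = 2; per-period yield y/m = 0.018000
Number of cashflows N = 14
Cashflows (t years, CF_t, discount factor 1/(1+y/m)^(m*t), PV):
  t = 0.5000: CF_t = 17.000000, DF = 0.982318, PV = 16.699411
  t = 1.0000: CF_t = 17.000000, DF = 0.964949, PV = 16.404136
  t = 1.5000: CF_t = 17.000000, DF = 0.947887, PV = 16.114083
  t = 2.0000: CF_t = 17.000000, DF = 0.931127, PV = 15.829158
  t = 2.5000: CF_t = 17.000000, DF = 0.914663, PV = 15.549271
  t = 3.0000: CF_t = 17.000000, DF = 0.898490, PV = 15.274333
  t = 3.5000: CF_t = 17.000000, DF = 0.882603, PV = 15.004256
  t = 4.0000: CF_t = 17.000000, DF = 0.866997, PV = 14.738955
  t = 4.5000: CF_t = 17.000000, DF = 0.851667, PV = 14.478345
  t = 5.0000: CF_t = 17.000000, DF = 0.836608, PV = 14.222343
  t = 5.5000: CF_t = 17.000000, DF = 0.821816, PV = 13.970867
  t = 6.0000: CF_t = 17.000000, DF = 0.807285, PV = 13.723838
  t = 6.5000: CF_t = 17.000000, DF = 0.793010, PV = 13.481177
  t = 7.0000: CF_t = 1017.000000, DF = 0.778989, PV = 792.231417
Price P = sum_t PV_t = 987.721589


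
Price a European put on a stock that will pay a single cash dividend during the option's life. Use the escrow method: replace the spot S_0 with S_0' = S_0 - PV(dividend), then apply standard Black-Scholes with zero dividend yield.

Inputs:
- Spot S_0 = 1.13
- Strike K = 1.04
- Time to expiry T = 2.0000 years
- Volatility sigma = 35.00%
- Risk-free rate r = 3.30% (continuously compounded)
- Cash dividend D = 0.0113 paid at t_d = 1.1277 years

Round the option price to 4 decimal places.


Answer: Price = 0.1396

Derivation:
PV(D) = D * exp(-r * t_d) = 0.0113 * 0.96346983 = 0.01088721
S_0' = S_0 - PV(D) = 1.1300 - 0.01088721 = 1.11911279
d1 = (ln(S_0'/K) + (r + sigma^2/2)*T) / (sigma*sqrt(T)) = 0.52894720
d2 = d1 - sigma*sqrt(T) = 0.03397245
exp(-rT) = 0.93613086
N(-d1) = 0.29842104; N(-d2) = 0.48644956
P = K * exp(-rT) * N(-d2) - S_0' * N(-d1) = 1.0400 * 0.93613086 * 0.48644956 - 1.11911279 * 0.29842104 = 0.1396


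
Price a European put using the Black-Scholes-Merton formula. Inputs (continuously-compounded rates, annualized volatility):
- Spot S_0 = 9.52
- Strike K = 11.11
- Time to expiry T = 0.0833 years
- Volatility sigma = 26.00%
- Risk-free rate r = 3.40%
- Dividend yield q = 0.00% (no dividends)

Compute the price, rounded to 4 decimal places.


d1 = (ln(S/K) + (r - q + 0.5*sigma^2) * T) / (sigma * sqrt(T)) = -1.98296880
d2 = d1 - sigma * sqrt(T) = -2.05800933
exp(-rT) = 0.99717181; exp(-qT) = 1.00000000
P = K * exp(-rT) * N(-d2) - S_0 * exp(-qT) * N(-d1)
N(-d1) = 0.97631454; N(-d2) = 0.98020538
P = 11.1100 * 0.99717181 * 0.98020538 - 9.5200 * 1.00000000 * 0.97631454 = 1.5648

Answer: Price = 1.5648


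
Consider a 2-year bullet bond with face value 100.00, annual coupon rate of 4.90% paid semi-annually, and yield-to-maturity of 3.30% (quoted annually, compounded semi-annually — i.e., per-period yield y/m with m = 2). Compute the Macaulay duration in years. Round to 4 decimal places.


Coupon per period c = face * coupon_rate / m = 2.450000
Periods per year m = 2; per-period yield y/m = 0.016500
Number of cashflows N = 4
Cashflows (t years, CF_t, discount factor 1/(1+y/m)^(m*t), PV):
  t = 0.5000: CF_t = 2.450000, DF = 0.983768, PV = 2.410231
  t = 1.0000: CF_t = 2.450000, DF = 0.967799, PV = 2.371108
  t = 1.5000: CF_t = 2.450000, DF = 0.952090, PV = 2.332620
  t = 2.0000: CF_t = 102.450000, DF = 0.936635, PV = 95.958275
Price P = sum_t PV_t = 103.072233
Macaulay numerator sum_t t * PV_t:
  t * PV_t at t = 0.5000: 1.205116
  t * PV_t at t = 1.0000: 2.371108
  t * PV_t at t = 1.5000: 3.498930
  t * PV_t at t = 2.0000: 191.916549
Macaulay duration D = (sum_t t * PV_t) / P = 198.991702 / 103.072233 = 1.930604

Answer: Macaulay duration = 1.9306 years


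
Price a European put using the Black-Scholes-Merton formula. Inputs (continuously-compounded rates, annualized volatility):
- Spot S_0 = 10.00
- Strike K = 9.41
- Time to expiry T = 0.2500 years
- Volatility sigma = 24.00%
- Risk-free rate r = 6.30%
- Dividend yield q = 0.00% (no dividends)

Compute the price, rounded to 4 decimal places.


d1 = (ln(S/K) + (r - q + 0.5*sigma^2) * T) / (sigma * sqrt(T)) = 0.69801783
d2 = d1 - sigma * sqrt(T) = 0.57801783
exp(-rT) = 0.98437338; exp(-qT) = 1.00000000
P = K * exp(-rT) * N(-d2) - S_0 * exp(-qT) * N(-d1)
N(-d1) = 0.24258302; N(-d2) = 0.28162604
P = 9.4100 * 0.98437338 * 0.28162604 - 10.0000 * 1.00000000 * 0.24258302 = 0.1829

Answer: Price = 0.1829


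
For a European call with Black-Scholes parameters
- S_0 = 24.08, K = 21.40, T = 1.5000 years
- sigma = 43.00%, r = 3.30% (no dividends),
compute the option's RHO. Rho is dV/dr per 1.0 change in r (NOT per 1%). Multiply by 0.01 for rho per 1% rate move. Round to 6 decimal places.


d1 = 0.5813563859; d2 = 0.0547160912
phi(d1) = 0.3369144775; exp(-qT) = 1.0000000000; exp(-rT) = 0.9517051581
N(d2) = 0.5218176752
Rho = K*T*exp(-rT)*N(d2) = 21.4000 * 1.5000 * 0.9517051581 * 0.5218176752 = 15.941392

Answer: Rho = 15.941392


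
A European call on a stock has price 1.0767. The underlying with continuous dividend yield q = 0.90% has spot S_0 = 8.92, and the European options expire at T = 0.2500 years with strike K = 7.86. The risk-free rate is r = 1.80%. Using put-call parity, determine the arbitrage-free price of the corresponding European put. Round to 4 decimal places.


Answer: Put price = 0.0015

Derivation:
Put-call parity: C - P = S_0 * exp(-qT) - K * exp(-rT).
S_0 * exp(-qT) = 8.9200 * 0.99775253 = 8.89995256
K * exp(-rT) = 7.8600 * 0.99551011 = 7.82470946
P = C - S*exp(-qT) + K*exp(-rT)
P = 1.0767 - 8.89995256 + 7.82470946 = 0.0015


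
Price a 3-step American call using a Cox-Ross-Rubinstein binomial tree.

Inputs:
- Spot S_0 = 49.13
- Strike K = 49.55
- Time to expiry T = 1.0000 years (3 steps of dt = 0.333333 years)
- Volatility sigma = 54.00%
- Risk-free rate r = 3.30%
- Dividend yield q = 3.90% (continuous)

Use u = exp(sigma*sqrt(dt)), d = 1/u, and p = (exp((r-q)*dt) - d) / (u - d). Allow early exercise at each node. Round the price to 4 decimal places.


dt = T/N = 0.333333
u = exp(sigma*sqrt(dt)) = 1.365839; d = 1/u = 0.732151
p = (exp((r-q)*dt) - d) / (u - d) = 0.419530
Discount per step: exp(-r*dt) = 0.989060
Stock lattice S(k, i) with i counting down-moves:
  k=0: S(0,0) = 49.1300
  k=1: S(1,0) = 67.1037; S(1,1) = 35.9706
  k=2: S(2,0) = 91.6529; S(2,1) = 49.1300; S(2,2) = 26.3359
  k=3: S(3,0) = 125.1831; S(3,1) = 67.1037; S(3,2) = 35.9706; S(3,3) = 19.2818
Terminal payoffs V(N, i) = max(S_T - K, 0):
  V(3,0) = 75.633077; V(3,1) = 17.553687; V(3,2) = 0.000000; V(3,3) = 0.000000
Backward induction: V(k, i) = exp(-r*dt) * [p * V(k+1, i) + (1-p) * V(k+1, i+1)]; then take max(V_cont, immediate exercise) for American.
  V(2,0) = exp(-r*dt) * [p*75.633077 + (1-p)*17.553687] = 41.461143; exercise = 42.102856; V(2,0) = max -> 42.102856
  V(2,1) = exp(-r*dt) * [p*17.553687 + (1-p)*0.000000] = 7.283735; exercise = 0.000000; V(2,1) = max -> 7.283735
  V(2,2) = exp(-r*dt) * [p*0.000000 + (1-p)*0.000000] = 0.000000; exercise = 0.000000; V(2,2) = max -> 0.000000
  V(1,0) = exp(-r*dt) * [p*42.102856 + (1-p)*7.283735] = 21.651915; exercise = 17.553687; V(1,0) = max -> 21.651915
  V(1,1) = exp(-r*dt) * [p*7.283735 + (1-p)*0.000000] = 3.022316; exercise = 0.000000; V(1,1) = max -> 3.022316
  V(0,0) = exp(-r*dt) * [p*21.651915 + (1-p)*3.022316] = 10.719427; exercise = 0.000000; V(0,0) = max -> 10.719427

Answer: Price = V(0,0) = 10.7194


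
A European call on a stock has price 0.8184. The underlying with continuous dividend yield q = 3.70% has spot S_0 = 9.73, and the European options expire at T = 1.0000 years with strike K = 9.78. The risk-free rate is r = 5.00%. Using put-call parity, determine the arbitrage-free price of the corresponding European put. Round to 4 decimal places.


Put-call parity: C - P = S_0 * exp(-qT) - K * exp(-rT).
S_0 * exp(-qT) = 9.7300 * 0.96367614 = 9.37656880
K * exp(-rT) = 9.7800 * 0.95122942 = 9.30302377
P = C - S*exp(-qT) + K*exp(-rT)
P = 0.8184 - 9.37656880 + 9.30302377 = 0.7449

Answer: Put price = 0.7449


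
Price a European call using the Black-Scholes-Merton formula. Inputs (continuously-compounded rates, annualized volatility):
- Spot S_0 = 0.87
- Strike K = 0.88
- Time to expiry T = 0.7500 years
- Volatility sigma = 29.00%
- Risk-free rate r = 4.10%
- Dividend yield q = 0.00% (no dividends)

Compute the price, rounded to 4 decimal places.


d1 = (ln(S/K) + (r - q + 0.5*sigma^2) * T) / (sigma * sqrt(T)) = 0.20250582
d2 = d1 - sigma * sqrt(T) = -0.04864154
exp(-rT) = 0.96971797; exp(-qT) = 1.00000000
C = S_0 * exp(-qT) * N(d1) - K * exp(-rT) * N(d2)
N(d1) = 0.58023935; N(d2) = 0.48060248
C = 0.8700 * 1.00000000 * 0.58023935 - 0.8800 * 0.96971797 * 0.48060248 = 0.0947

Answer: Price = 0.0947


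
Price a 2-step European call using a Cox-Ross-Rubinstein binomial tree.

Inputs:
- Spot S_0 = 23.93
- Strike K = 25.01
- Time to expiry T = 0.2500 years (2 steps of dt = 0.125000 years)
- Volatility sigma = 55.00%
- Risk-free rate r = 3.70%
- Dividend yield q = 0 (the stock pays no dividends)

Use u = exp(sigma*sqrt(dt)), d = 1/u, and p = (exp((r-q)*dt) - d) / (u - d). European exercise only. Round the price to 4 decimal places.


Answer: Price = V(0,0) = 2.1904

Derivation:
dt = T/N = 0.125000
u = exp(sigma*sqrt(dt)) = 1.214648; d = 1/u = 0.823284
p = (exp((r-q)*dt) - d) / (u - d) = 0.463384
Discount per step: exp(-r*dt) = 0.995386
Stock lattice S(k, i) with i counting down-moves:
  k=0: S(0,0) = 23.9300
  k=1: S(1,0) = 29.0665; S(1,1) = 19.7012
  k=2: S(2,0) = 35.3056; S(2,1) = 23.9300; S(2,2) = 16.2197
Terminal payoffs V(N, i) = max(S_T - K, 0):
  V(2,0) = 10.295601; V(2,1) = 0.000000; V(2,2) = 0.000000
Backward induction: V(k, i) = exp(-r*dt) * [p * V(k+1, i) + (1-p) * V(k+1, i+1)].
  V(1,0) = exp(-r*dt) * [p*10.295601 + (1-p)*0.000000] = 4.748803
  V(1,1) = exp(-r*dt) * [p*0.000000 + (1-p)*0.000000] = 0.000000
  V(0,0) = exp(-r*dt) * [p*4.748803 + (1-p)*0.000000] = 2.190366


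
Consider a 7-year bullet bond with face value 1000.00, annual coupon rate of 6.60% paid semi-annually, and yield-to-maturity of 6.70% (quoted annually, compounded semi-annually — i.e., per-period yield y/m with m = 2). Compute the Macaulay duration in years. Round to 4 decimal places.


Answer: Macaulay duration = 5.7127 years

Derivation:
Coupon per period c = face * coupon_rate / m = 33.000000
Periods per year m = 2; per-period yield y/m = 0.033500
Number of cashflows N = 14
Cashflows (t years, CF_t, discount factor 1/(1+y/m)^(m*t), PV):
  t = 0.5000: CF_t = 33.000000, DF = 0.967586, PV = 31.930334
  t = 1.0000: CF_t = 33.000000, DF = 0.936222, PV = 30.895340
  t = 1.5000: CF_t = 33.000000, DF = 0.905876, PV = 29.893894
  t = 2.0000: CF_t = 33.000000, DF = 0.876512, PV = 28.924910
  t = 2.5000: CF_t = 33.000000, DF = 0.848101, PV = 27.987334
  t = 3.0000: CF_t = 33.000000, DF = 0.820611, PV = 27.080149
  t = 3.5000: CF_t = 33.000000, DF = 0.794011, PV = 26.202370
  t = 4.0000: CF_t = 33.000000, DF = 0.768274, PV = 25.353043
  t = 4.5000: CF_t = 33.000000, DF = 0.743371, PV = 24.531246
  t = 5.0000: CF_t = 33.000000, DF = 0.719275, PV = 23.736087
  t = 5.5000: CF_t = 33.000000, DF = 0.695961, PV = 22.966703
  t = 6.0000: CF_t = 33.000000, DF = 0.673402, PV = 22.222257
  t = 6.5000: CF_t = 33.000000, DF = 0.651574, PV = 21.501942
  t = 7.0000: CF_t = 1033.000000, DF = 0.630454, PV = 651.258775
Price P = sum_t PV_t = 994.484385
Macaulay numerator sum_t t * PV_t:
  t * PV_t at t = 0.5000: 15.965167
  t * PV_t at t = 1.0000: 30.895340
  t * PV_t at t = 1.5000: 44.840842
  t * PV_t at t = 2.0000: 57.849820
  t * PV_t at t = 2.5000: 69.968336
  t * PV_t at t = 3.0000: 81.240448
  t * PV_t at t = 3.5000: 91.708295
  t * PV_t at t = 4.0000: 101.412172
  t * PV_t at t = 4.5000: 110.390608
  t * PV_t at t = 5.0000: 118.680436
  t * PV_t at t = 5.5000: 126.316865
  t * PV_t at t = 6.0000: 133.333543
  t * PV_t at t = 6.5000: 139.762623
  t * PV_t at t = 7.0000: 4558.811425
Macaulay duration D = (sum_t t * PV_t) / P = 5681.175919 / 994.484385 = 5.712685


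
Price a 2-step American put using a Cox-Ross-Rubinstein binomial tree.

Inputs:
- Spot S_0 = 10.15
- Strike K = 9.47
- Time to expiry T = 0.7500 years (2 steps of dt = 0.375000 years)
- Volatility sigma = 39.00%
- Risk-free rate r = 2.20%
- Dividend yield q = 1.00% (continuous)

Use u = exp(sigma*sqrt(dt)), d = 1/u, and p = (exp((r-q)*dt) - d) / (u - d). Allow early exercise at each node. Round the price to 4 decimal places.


Answer: Price = V(0,0) = 0.9448

Derivation:
dt = T/N = 0.375000
u = exp(sigma*sqrt(dt)) = 1.269757; d = 1/u = 0.787552
p = (exp((r-q)*dt) - d) / (u - d) = 0.449929
Discount per step: exp(-r*dt) = 0.991784
Stock lattice S(k, i) with i counting down-moves:
  k=0: S(0,0) = 10.1500
  k=1: S(1,0) = 12.8880; S(1,1) = 7.9937
  k=2: S(2,0) = 16.3647; S(2,1) = 10.1500; S(2,2) = 6.2954
Terminal payoffs V(N, i) = max(K - S_T, 0):
  V(2,0) = 0.000000; V(2,1) = 0.000000; V(2,2) = 3.174575
Backward induction: V(k, i) = exp(-r*dt) * [p * V(k+1, i) + (1-p) * V(k+1, i+1)]; then take max(V_cont, immediate exercise) for American.
  V(1,0) = exp(-r*dt) * [p*0.000000 + (1-p)*0.000000] = 0.000000; exercise = 0.000000; V(1,0) = max -> 0.000000
  V(1,1) = exp(-r*dt) * [p*0.000000 + (1-p)*3.174575] = 1.731894; exercise = 1.476342; V(1,1) = max -> 1.731894
  V(0,0) = exp(-r*dt) * [p*0.000000 + (1-p)*1.731894] = 0.944838; exercise = 0.000000; V(0,0) = max -> 0.944838


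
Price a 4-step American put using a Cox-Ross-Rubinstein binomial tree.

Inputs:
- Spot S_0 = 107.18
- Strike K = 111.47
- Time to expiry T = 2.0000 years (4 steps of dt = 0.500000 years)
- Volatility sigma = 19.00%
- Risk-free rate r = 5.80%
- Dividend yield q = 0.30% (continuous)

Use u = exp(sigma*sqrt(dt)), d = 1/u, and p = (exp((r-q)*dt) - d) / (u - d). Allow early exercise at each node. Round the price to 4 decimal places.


dt = T/N = 0.500000
u = exp(sigma*sqrt(dt)) = 1.143793; d = 1/u = 0.874284
p = (exp((r-q)*dt) - d) / (u - d) = 0.569916
Discount per step: exp(-r*dt) = 0.971416
Stock lattice S(k, i) with i counting down-moves:
  k=0: S(0,0) = 107.1800
  k=1: S(1,0) = 122.5918; S(1,1) = 93.7057
  k=2: S(2,0) = 140.2197; S(2,1) = 107.1800; S(2,2) = 81.9254
  k=3: S(3,0) = 160.3823; S(3,1) = 122.5918; S(3,2) = 93.7057; S(3,3) = 71.6260
  k=4: S(4,0) = 183.4443; S(4,1) = 140.2197; S(4,2) = 107.1800; S(4,3) = 81.9254; S(4,4) = 62.6215
Terminal payoffs V(N, i) = max(K - S_T, 0):
  V(4,0) = 0.000000; V(4,1) = 0.000000; V(4,2) = 4.290000; V(4,3) = 29.544599; V(4,4) = 48.848510
Backward induction: V(k, i) = exp(-r*dt) * [p * V(k+1, i) + (1-p) * V(k+1, i+1)]; then take max(V_cont, immediate exercise) for American.
  V(3,0) = exp(-r*dt) * [p*0.000000 + (1-p)*0.000000] = 0.000000; exercise = 0.000000; V(3,0) = max -> 0.000000
  V(3,1) = exp(-r*dt) * [p*0.000000 + (1-p)*4.290000] = 1.792322; exercise = 0.000000; V(3,1) = max -> 1.792322
  V(3,2) = exp(-r*dt) * [p*4.290000 + (1-p)*29.544599] = 14.718513; exercise = 17.764267; V(3,2) = max -> 17.764267
  V(3,3) = exp(-r*dt) * [p*29.544599 + (1-p)*48.848510] = 36.765104; exercise = 39.843953; V(3,3) = max -> 39.843953
  V(2,0) = exp(-r*dt) * [p*0.000000 + (1-p)*1.792322] = 0.748815; exercise = 0.000000; V(2,0) = max -> 0.748815
  V(2,1) = exp(-r*dt) * [p*1.792322 + (1-p)*17.764267] = 8.414021; exercise = 4.290000; V(2,1) = max -> 8.414021
  V(2,2) = exp(-r*dt) * [p*17.764267 + (1-p)*39.843953] = 26.481188; exercise = 29.544599; V(2,2) = max -> 29.544599
  V(1,0) = exp(-r*dt) * [p*0.748815 + (1-p)*8.414021] = 3.929863; exercise = 0.000000; V(1,0) = max -> 3.929863
  V(1,1) = exp(-r*dt) * [p*8.414021 + (1-p)*29.544599] = 17.001677; exercise = 17.764267; V(1,1) = max -> 17.764267
  V(0,0) = exp(-r*dt) * [p*3.929863 + (1-p)*17.764267] = 9.597419; exercise = 4.290000; V(0,0) = max -> 9.597419

Answer: Price = V(0,0) = 9.5974
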